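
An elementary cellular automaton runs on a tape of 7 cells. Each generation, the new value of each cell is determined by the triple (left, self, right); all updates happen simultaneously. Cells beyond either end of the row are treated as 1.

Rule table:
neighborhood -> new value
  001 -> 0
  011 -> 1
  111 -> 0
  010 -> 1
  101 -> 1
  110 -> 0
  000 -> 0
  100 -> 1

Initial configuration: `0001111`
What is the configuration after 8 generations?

1001000
0101100
1111010
0000111
1000100
0100110
1110101
0001111

0001111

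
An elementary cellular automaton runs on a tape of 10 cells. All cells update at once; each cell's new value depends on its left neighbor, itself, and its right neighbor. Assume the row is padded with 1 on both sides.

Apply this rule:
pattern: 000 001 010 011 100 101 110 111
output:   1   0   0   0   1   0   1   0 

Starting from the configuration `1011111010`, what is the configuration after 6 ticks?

1000001000
1111100110
0000110010
1110011000
0011001110
1001100010

1001100010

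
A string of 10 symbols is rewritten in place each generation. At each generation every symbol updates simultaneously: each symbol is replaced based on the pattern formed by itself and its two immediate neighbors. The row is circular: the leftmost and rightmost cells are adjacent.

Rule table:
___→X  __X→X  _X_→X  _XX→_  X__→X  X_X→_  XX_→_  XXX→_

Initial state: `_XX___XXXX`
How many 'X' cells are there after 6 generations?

7

generation 1: ___XXX____
generation 2: XXX___XXXX
generation 3: ___XXX____  (repeats generation 1; period 2)
generation 6: XXX___XXXX
count of X: 7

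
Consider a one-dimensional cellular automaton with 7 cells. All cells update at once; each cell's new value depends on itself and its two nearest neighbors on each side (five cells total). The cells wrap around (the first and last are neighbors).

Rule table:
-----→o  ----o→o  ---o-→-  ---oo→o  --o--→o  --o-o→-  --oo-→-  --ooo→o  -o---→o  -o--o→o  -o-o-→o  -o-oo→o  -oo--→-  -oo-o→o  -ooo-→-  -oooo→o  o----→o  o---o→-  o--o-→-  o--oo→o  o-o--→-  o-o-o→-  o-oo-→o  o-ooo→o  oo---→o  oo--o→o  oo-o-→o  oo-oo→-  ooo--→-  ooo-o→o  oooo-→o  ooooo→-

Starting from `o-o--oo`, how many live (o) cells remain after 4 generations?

6

oo-ooo-
oo-o-o-
ooo-o-o
oooo-oo
count of o: 6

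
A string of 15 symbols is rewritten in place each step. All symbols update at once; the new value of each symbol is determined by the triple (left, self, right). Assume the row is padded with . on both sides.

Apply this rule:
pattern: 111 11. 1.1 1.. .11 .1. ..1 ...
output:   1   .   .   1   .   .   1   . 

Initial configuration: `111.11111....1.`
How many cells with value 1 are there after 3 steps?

3

.1...111.1..1.1
1.1.1.1...11...
.......1.1..1..
count of 1: 3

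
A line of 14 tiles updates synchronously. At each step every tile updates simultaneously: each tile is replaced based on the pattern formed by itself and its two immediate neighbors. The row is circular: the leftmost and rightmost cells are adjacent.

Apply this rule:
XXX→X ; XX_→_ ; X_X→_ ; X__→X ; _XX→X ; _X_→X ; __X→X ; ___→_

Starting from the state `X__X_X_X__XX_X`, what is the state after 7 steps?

_XXX_X_XXXX__X
_XX__X_XXX_XXX
_X_XXX_XX__XX_
XX_XX__X_XXX_X
X__X_XXX_XX__X
_XXX_XX__X_XXX
_XX__X_XXX_XX_

_XX__X_XXX_XX_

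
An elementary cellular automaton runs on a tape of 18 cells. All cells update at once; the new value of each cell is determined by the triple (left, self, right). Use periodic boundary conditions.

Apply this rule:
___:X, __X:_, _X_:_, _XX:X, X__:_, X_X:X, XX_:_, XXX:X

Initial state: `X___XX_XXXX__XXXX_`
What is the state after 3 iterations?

XX__XXXX____XX_X__

iteration 1: __X_X_XXXX___XXX_X
iteration 2: ___X_XXXX__X_XX_X_
iteration 3: XX__XXXX____XX_X__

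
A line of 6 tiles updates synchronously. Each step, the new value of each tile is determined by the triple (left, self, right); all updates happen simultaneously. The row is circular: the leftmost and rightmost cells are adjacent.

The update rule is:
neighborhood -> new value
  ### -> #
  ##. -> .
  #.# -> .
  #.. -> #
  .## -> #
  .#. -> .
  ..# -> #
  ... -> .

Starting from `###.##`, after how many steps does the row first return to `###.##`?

6

##..##
#.####
..####
#####.
####..
###.##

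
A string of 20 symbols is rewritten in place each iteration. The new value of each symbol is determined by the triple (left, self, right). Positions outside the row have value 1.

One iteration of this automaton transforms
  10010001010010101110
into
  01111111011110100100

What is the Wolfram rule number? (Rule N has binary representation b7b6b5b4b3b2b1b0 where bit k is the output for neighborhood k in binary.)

151

position 17: 111 → 1  (bit 7 = 1)
position 0: 110 → 0  (bit 6 = 0)
position 8: 101 → 0  (bit 5 = 0)
position 1: 100 → 1  (bit 4 = 1)
position 16: 011 → 0  (bit 3 = 0)
position 3: 010 → 1  (bit 2 = 1)
position 2: 001 → 1  (bit 1 = 1)
position 5: 000 → 1  (bit 0 = 1)
bits b7..b0 = 10010111 = 151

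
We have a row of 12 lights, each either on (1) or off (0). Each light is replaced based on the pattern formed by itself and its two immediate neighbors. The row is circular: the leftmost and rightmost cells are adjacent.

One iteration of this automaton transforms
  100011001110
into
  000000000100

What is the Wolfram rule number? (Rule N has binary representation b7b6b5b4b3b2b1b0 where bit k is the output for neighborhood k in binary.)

128

position 9: 111 → 1  (bit 7 = 1)
position 5: 110 → 0  (bit 6 = 0)
position 11: 101 → 0  (bit 5 = 0)
position 1: 100 → 0  (bit 4 = 0)
position 4: 011 → 0  (bit 3 = 0)
position 0: 010 → 0  (bit 2 = 0)
position 3: 001 → 0  (bit 1 = 0)
position 2: 000 → 0  (bit 0 = 0)
bits b7..b0 = 10000000 = 128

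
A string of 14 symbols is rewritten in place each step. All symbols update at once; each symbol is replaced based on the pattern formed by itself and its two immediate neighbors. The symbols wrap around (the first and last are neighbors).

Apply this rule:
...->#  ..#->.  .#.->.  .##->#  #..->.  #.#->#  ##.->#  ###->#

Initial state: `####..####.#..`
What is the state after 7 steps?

####..#####...
####..#####.#.
####..######.#
####..########
####..########  (fixed point — unchanged through step 7)

####..########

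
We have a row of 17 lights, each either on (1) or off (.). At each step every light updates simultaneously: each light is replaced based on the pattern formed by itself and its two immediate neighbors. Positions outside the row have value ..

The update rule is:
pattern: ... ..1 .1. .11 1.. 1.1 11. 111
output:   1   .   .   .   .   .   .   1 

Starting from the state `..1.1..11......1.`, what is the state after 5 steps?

step 1: 1.........1111...
step 2: ..1111111..11..11
step 3: 1..11111.........
step 4: ....111..11111111
step 5: 111..1....111111.

111..1....111111.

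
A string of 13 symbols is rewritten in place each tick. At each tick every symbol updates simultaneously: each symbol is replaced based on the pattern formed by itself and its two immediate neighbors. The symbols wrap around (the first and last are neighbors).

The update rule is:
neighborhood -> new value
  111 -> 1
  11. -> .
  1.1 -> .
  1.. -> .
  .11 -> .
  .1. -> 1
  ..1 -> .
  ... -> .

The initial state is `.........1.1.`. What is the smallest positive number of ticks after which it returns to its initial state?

1

tick 1: .........1.1.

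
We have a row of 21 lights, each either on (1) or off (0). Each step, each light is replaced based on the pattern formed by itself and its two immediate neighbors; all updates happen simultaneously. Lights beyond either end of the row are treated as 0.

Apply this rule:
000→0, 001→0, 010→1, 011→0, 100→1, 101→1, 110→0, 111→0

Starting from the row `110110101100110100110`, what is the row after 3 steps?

000010001100100001101

001001110010001110001
001100001011000001001
000010001100100001101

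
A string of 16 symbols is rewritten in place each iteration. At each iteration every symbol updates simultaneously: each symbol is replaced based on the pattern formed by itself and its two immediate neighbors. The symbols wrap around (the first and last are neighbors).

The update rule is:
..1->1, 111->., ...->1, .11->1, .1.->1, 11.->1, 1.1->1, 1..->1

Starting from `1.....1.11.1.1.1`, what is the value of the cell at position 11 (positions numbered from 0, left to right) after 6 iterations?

.

1111111111111111
................
1111111111111111  (repeats iteration 1; period 2)
iteration 6: ................
position 11 holds .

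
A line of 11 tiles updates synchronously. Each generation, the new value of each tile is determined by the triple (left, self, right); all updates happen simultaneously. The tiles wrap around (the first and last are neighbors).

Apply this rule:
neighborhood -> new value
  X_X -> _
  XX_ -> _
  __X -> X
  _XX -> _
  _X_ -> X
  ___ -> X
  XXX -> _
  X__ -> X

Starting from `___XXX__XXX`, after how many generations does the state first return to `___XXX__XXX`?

2

generation 1: XXX___XX___
generation 2: ___XXX__XXX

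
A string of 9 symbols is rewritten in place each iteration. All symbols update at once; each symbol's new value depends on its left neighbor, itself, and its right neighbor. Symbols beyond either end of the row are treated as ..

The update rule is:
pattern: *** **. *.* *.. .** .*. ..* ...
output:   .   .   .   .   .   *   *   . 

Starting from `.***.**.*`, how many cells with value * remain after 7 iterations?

2

*.......*
*......**
*.....*..
*....**..
*...*....
*..**....
*.*......
count of *: 2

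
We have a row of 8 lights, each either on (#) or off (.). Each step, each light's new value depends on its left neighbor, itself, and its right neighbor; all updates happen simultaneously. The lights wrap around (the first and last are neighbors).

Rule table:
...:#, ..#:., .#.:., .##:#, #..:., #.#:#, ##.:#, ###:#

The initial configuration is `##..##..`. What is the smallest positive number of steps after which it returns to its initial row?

##..##..

1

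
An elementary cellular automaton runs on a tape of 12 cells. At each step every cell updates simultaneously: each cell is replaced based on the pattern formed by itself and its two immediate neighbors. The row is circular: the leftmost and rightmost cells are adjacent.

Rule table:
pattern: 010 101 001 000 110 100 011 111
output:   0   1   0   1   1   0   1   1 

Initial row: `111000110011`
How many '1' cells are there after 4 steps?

10

step 1: 111010110011
step 2: 111101110011
step 3: 111111110011
step 4: 111111110011
count of 1: 10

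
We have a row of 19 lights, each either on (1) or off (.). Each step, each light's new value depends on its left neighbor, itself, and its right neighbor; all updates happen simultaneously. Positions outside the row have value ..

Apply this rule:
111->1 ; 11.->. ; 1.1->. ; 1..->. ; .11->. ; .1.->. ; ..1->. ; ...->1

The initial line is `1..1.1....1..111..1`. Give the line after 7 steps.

1......1111111111..

step 1: .......11.....1....
step 2: 111111....111...111
step 3: .1111..11..1..1..1.
step 4: ..11...............
step 5: 1....11111111111111
step 6: ..11..111111111111.
step 7: 1......1111111111..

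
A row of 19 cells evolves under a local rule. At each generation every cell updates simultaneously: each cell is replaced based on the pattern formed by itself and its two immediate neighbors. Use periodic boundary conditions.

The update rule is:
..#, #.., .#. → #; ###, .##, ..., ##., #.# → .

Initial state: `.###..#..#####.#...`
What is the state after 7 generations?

generation 1: #...#####......##..
generation 2: ##.#.....#....#..##
generation 3: ...##...###..####..
generation 4: ..#..#.#...##....#.
generation 5: .#####.##.#..#..###
generation 6: ..........######...
generation 7: .........#......#..

.........#......#..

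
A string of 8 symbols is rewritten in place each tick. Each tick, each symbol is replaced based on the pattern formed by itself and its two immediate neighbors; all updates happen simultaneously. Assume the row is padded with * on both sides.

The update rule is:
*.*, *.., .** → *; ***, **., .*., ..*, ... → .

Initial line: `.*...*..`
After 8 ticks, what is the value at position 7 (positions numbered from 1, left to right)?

*

tick 1: *.*...*.
tick 2: .*.*...*
tick 3: *.*.*..*
tick 4: .*.*.*.*
tick 5: *.*.*.**
tick 6: .*.*.**.
tick 7: *.*.**.*
tick 8: .*.**.**
position 7 holds *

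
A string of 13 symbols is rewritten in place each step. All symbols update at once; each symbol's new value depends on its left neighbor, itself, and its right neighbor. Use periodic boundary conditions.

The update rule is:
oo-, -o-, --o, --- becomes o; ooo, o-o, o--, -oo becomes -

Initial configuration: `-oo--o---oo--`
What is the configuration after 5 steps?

o-o-oo-oo-o-o
o-o--o--o-o--
o-o-oo-oo-o-o  (repeats step 1; period 2)
step 5: o-o-oo-oo-o-o

o-o-oo-oo-o-o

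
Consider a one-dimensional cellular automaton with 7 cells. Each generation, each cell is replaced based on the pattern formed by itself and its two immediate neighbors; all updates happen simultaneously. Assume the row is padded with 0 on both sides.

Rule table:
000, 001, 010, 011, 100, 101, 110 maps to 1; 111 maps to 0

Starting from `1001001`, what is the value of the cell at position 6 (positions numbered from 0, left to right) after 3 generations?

1111111
1000001
1111111
position 6 holds 1

1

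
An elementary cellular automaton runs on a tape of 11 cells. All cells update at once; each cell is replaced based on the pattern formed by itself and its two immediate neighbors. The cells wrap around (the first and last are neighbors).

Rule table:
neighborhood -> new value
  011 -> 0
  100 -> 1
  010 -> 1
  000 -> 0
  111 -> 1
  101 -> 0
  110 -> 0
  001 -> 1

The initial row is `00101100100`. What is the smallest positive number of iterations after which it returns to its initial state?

31

01100011110
10010101101
01110100000
10100110000
10111001001
00010111110
00110011101
11001101001
10110001110
10001010100
11011010111
10000010011
01000111101
01101011001
00001000111
10011101010
11101001010
01001111010
11110110011
11100001101
11010010000
00011111001
10101110111
00100100011
11111110100
01111100111
00111011010
01010000011
01011000100
11000101110
00101100100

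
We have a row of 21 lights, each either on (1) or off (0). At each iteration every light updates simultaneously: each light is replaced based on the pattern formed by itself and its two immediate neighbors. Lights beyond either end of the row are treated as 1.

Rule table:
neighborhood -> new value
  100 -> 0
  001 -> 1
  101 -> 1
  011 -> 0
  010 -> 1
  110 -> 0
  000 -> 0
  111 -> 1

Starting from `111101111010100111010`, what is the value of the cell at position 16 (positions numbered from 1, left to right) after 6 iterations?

1

111010110111101010111
110111001011011111011
101010011100101110101
011110101001110101110
101101111010101110101
010010110111110101110
position 16 holds 1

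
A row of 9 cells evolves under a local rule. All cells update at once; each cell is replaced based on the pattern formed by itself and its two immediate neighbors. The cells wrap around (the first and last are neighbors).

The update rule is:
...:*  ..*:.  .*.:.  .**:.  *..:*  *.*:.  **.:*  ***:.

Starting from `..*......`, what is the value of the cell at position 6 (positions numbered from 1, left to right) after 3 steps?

*

step 1: *..******
step 2: **.......
step 3: .*******.
position 6 holds *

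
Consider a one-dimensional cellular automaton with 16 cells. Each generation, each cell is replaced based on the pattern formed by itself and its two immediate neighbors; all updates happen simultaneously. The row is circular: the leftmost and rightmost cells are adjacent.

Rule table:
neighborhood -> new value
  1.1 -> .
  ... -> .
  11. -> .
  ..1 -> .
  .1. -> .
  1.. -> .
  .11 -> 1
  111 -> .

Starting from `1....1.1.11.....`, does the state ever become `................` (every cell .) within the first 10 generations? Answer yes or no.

.........1......
................
all cells are . at generation 2

yes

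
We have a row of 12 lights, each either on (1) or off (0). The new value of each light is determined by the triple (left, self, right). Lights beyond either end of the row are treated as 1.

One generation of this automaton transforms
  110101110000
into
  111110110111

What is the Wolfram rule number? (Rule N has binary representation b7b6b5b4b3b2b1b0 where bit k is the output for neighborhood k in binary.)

231

position 0: 111 → 1  (bit 7 = 1)
position 1: 110 → 1  (bit 6 = 1)
position 2: 101 → 1  (bit 5 = 1)
position 8: 100 → 0  (bit 4 = 0)
position 5: 011 → 0  (bit 3 = 0)
position 3: 010 → 1  (bit 2 = 1)
position 11: 001 → 1  (bit 1 = 1)
position 9: 000 → 1  (bit 0 = 1)
bits b7..b0 = 11100111 = 231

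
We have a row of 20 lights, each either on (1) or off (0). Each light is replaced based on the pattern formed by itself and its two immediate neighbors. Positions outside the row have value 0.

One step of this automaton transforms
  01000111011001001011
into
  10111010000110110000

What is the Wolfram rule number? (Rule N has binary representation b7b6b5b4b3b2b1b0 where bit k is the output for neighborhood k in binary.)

147

position 6: 111 → 1  (bit 7 = 1)
position 7: 110 → 0  (bit 6 = 0)
position 8: 101 → 0  (bit 5 = 0)
position 2: 100 → 1  (bit 4 = 1)
position 5: 011 → 0  (bit 3 = 0)
position 1: 010 → 0  (bit 2 = 0)
position 0: 001 → 1  (bit 1 = 1)
position 3: 000 → 1  (bit 0 = 1)
bits b7..b0 = 10010011 = 147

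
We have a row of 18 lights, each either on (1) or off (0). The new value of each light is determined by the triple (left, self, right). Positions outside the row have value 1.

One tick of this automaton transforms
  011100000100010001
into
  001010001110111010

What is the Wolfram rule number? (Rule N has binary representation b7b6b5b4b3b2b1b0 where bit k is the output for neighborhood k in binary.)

position 2: 111 → 1  (bit 7 = 1)
position 3: 110 → 0  (bit 6 = 0)
position 0: 101 → 0  (bit 5 = 0)
position 4: 100 → 1  (bit 4 = 1)
position 1: 011 → 0  (bit 3 = 0)
position 9: 010 → 1  (bit 2 = 1)
position 8: 001 → 1  (bit 1 = 1)
position 5: 000 → 0  (bit 0 = 0)
bits b7..b0 = 10010110 = 150

150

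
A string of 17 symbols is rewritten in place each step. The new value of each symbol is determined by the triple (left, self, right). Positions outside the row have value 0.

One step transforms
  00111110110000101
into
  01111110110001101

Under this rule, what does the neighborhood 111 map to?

At position 3 the neighborhood is 111; the next row has 1 there.

1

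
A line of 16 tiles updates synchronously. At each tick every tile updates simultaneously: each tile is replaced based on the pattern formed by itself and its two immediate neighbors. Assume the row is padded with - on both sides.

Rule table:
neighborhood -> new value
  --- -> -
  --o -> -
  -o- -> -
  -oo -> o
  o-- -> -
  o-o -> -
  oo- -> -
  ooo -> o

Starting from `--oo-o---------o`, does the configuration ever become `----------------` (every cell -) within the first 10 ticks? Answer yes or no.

yes

--o-------------
----------------
all cells are - at tick 2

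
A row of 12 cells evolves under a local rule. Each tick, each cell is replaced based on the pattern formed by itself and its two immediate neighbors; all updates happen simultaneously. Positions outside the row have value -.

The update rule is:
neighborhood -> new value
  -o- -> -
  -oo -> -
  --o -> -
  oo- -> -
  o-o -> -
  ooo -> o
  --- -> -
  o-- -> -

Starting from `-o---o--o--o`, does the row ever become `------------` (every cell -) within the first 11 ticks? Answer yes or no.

tick 1: ------------
all cells are - at tick 1

yes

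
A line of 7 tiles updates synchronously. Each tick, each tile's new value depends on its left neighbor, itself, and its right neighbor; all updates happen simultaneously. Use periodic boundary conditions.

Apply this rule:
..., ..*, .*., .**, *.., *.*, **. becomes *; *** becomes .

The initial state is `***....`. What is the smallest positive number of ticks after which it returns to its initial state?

tick 1: *.*****
tick 2: ***....

2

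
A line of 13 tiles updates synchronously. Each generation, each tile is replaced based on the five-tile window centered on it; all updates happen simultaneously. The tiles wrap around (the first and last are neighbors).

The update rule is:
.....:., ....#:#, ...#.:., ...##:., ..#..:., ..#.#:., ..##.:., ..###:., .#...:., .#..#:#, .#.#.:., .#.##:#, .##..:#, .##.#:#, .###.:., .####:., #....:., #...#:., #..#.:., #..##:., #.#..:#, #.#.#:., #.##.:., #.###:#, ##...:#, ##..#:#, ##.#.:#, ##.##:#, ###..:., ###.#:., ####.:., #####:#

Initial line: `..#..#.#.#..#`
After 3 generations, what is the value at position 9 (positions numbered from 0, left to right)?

.

generation 1: #..#.....##..
generation 2: .#.....#..##.
generation 3: .....#..#..##
position 9 holds .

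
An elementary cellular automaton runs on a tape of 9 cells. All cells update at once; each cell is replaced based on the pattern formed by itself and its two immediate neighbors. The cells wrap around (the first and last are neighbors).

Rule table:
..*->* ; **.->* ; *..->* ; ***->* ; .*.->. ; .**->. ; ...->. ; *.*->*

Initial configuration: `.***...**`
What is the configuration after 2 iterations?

**.***.*.

iteration 1: *.***.*.*
iteration 2: **.***.*.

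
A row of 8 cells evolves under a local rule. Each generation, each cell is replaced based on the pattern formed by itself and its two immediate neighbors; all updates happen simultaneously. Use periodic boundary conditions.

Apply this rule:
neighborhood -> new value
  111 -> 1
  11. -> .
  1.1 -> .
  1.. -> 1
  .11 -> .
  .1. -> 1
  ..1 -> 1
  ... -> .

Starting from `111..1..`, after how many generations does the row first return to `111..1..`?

4

.1.11111
.1..111.
1111.1.1
111..1..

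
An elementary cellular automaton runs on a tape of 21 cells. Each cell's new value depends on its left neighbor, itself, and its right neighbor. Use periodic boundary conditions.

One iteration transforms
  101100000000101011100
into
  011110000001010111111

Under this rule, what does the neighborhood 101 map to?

1

At position 1 the neighborhood is 101; the next row has 1 there.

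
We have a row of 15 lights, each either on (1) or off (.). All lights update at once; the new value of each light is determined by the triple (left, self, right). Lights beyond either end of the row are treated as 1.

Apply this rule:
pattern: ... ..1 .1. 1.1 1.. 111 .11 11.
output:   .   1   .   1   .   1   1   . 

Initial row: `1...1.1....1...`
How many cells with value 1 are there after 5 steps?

7

step 1: ...1.1....1...1
step 2: ..1.1....1...11
step 3: .1.1....1...111
step 4: 1.1....1...1111
step 5: .1....1...11111
count of 1: 7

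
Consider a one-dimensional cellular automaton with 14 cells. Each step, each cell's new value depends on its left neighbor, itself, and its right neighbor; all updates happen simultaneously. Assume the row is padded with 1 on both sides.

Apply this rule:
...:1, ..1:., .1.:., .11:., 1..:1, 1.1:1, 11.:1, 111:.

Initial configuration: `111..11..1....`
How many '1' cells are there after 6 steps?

step 1: ..11..11..111.
step 2: 1..11..11...11
step 3: 11..11..111...
step 4: .11..11...111.
step 5: 1.11..111...11
step 6: 11.11...111...
count of 1: 7

7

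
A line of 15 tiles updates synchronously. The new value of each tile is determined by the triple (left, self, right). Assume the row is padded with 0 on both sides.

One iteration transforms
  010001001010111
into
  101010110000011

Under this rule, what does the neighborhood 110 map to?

1

At position 14 the neighborhood is 110; the next row has 1 there.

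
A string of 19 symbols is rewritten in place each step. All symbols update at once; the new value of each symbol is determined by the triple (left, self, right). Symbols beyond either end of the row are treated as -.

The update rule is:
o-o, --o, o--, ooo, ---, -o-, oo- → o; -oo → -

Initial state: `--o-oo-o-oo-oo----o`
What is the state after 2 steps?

-oooo-oooo-oo-ooooo

oooo-oooo-oo-oooooo
-oooo-oooo-oo-ooooo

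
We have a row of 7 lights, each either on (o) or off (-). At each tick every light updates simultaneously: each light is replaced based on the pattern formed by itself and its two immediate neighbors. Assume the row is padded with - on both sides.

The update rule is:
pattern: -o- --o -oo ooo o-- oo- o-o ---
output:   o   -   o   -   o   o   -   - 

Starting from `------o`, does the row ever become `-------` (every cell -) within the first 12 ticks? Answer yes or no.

no

------o  (fixed point — unchanged through tick 12)
tick 12 is ------o, still not uniform -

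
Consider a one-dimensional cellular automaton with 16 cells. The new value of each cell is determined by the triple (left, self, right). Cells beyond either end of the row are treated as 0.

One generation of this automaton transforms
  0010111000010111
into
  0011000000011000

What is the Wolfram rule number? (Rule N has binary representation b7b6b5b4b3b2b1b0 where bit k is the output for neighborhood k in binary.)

position 5: 111 → 0  (bit 7 = 0)
position 6: 110 → 0  (bit 6 = 0)
position 3: 101 → 1  (bit 5 = 1)
position 7: 100 → 0  (bit 4 = 0)
position 4: 011 → 0  (bit 3 = 0)
position 2: 010 → 1  (bit 2 = 1)
position 1: 001 → 0  (bit 1 = 0)
position 0: 000 → 0  (bit 0 = 0)
bits b7..b0 = 00100100 = 36

36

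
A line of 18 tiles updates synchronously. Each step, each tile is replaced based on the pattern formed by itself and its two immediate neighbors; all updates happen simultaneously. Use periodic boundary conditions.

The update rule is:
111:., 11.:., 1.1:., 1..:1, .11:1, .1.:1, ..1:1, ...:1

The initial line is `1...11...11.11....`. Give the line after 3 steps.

11111111111...1111

step 1: 11111.1111..1.1111
step 2: ......1...111.1...
step 3: 11111111111...1111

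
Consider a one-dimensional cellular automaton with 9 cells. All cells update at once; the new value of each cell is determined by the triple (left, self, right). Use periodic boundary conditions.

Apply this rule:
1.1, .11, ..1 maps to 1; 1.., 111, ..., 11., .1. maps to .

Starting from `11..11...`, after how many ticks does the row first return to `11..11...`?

9

1..11...1
..11...11
.11...11.
11...11..
1...11..1
...11..11
..11..11.
.11..11..
11..11...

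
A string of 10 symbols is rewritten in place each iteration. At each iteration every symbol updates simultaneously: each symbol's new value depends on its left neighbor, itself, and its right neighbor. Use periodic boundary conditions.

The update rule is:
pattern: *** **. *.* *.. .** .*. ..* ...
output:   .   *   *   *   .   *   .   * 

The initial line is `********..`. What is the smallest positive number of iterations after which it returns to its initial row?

.......**.
******..**
.....**...
****..****
...**.....
**..******
.**.......
..********
*........*
********..

10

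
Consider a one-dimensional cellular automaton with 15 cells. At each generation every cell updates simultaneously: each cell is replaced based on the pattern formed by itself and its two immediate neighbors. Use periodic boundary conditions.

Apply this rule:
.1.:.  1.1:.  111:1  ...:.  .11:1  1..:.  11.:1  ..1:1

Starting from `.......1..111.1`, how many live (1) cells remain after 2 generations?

......1..1111..
.....1..11111..
count of 1: 6

6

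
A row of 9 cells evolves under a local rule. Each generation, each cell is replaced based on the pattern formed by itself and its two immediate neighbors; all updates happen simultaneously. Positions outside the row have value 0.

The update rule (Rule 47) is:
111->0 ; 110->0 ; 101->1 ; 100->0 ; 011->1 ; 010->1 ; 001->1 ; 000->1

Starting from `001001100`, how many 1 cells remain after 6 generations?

111011001
100110011
101100110
111001100
100011001
101110011
count of 1: 6

6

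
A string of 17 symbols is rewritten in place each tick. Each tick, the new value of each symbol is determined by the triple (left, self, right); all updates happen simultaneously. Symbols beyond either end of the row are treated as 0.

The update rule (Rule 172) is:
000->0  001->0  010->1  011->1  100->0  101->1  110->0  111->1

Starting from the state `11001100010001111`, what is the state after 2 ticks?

tick 1: 10001000010001110
tick 2: 10001000010001100

10001000010001100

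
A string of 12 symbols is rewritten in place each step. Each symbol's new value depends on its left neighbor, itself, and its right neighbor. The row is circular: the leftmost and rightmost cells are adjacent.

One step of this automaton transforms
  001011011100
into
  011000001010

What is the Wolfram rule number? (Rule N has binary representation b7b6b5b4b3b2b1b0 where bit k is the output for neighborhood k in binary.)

150

position 8: 111 → 1  (bit 7 = 1)
position 5: 110 → 0  (bit 6 = 0)
position 3: 101 → 0  (bit 5 = 0)
position 10: 100 → 1  (bit 4 = 1)
position 4: 011 → 0  (bit 3 = 0)
position 2: 010 → 1  (bit 2 = 1)
position 1: 001 → 1  (bit 1 = 1)
position 0: 000 → 0  (bit 0 = 0)
bits b7..b0 = 10010110 = 150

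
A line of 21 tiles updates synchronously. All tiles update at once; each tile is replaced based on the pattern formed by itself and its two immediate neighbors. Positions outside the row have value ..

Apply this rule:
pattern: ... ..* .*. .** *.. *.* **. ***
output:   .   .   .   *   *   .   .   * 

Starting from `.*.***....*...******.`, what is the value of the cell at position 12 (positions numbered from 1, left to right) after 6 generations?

*

generation 1: ...**.*....*..*****.*
generation 2: ...*...*....*.****...
generation 3: ....*...*.....***.*..
generation 4: .....*...*....**...*.
generation 5: ......*...*...*.*...*
generation 6: .......*...*.....*...
position 12 holds *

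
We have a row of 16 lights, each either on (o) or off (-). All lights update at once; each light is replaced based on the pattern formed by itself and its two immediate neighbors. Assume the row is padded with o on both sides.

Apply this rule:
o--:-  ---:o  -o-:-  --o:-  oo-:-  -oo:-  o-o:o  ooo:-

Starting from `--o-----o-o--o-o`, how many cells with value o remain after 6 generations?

generation 1: ----ooo--o----o-
generation 2: -oo--------oo--o
generation 3: o---oooooo------
generation 4: --o--------oooo-
generation 5: ----oooooo-----o
generation 6: -oo--------ooo--
count of o: 5

5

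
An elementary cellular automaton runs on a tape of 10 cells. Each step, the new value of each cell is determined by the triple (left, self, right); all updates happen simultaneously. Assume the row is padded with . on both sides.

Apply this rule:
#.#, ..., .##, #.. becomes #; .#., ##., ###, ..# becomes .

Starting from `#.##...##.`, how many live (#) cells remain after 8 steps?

.##.##.#.#
.#.##.#.#.
..##.#.#.#
#.#.#.#.#.
.#.#.#.#.#
..#.#.#.#.
#..#.#.#.#
.#..#.#.#.
count of #: 4

4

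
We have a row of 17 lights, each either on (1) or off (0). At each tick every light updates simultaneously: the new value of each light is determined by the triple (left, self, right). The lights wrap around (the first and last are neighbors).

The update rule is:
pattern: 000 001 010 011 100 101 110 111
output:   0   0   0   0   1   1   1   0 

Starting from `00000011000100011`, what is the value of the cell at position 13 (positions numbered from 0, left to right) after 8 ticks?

10000001100010001
11000000110001000
01100000011000100
00110000001100010
00011000000110001
10001100000011000
01000110000001100
00100011000000110
position 13 holds 0

0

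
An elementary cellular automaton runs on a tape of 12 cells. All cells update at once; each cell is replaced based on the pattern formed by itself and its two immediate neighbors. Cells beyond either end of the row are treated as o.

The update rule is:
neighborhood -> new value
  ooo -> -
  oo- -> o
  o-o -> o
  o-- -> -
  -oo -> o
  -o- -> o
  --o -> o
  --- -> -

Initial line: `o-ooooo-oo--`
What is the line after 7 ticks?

ooo---oooo-o
--o--oo--ooo
-oo-ooo-oo--
ooooo-oooo-o
----ooo--ooo
---oo-o-oo--
--oooooooo-o

--oooooooo-o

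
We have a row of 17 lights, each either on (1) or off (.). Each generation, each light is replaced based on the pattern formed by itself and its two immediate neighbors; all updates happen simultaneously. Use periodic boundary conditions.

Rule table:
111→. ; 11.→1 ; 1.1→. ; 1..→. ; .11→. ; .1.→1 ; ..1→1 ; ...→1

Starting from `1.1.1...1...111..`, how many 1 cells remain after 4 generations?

7

generation 1: 1.1.1.111.11..1.1
generation 2: 1.1.1...1..1.11..
generation 3: 1.1.1.111.11..1.1  (repeats generation 1; period 2)
generation 4: 1.1.1...1..1.11..
count of 1: 7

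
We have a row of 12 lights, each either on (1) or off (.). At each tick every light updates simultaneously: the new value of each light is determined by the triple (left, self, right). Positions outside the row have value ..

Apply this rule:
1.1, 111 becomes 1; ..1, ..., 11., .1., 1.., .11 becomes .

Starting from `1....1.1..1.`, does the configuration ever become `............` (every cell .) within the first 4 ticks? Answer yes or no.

yes

......1.....
............
all cells are . at tick 2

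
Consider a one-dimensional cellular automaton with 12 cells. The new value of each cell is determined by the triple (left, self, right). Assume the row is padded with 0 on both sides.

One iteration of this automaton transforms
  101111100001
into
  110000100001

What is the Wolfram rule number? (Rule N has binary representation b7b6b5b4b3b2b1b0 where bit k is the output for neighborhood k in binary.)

position 3: 111 → 0  (bit 7 = 0)
position 6: 110 → 1  (bit 6 = 1)
position 1: 101 → 1  (bit 5 = 1)
position 7: 100 → 0  (bit 4 = 0)
position 2: 011 → 0  (bit 3 = 0)
position 0: 010 → 1  (bit 2 = 1)
position 10: 001 → 0  (bit 1 = 0)
position 8: 000 → 0  (bit 0 = 0)
bits b7..b0 = 01100100 = 100

100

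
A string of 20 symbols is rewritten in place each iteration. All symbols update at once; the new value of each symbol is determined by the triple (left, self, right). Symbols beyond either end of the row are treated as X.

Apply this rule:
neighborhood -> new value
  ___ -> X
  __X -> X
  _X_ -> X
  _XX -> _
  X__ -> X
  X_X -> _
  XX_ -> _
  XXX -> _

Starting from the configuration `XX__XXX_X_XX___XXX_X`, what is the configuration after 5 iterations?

iteration 1: __XX____X___XXX_____
iteration 2: XX__XXXXXXXX___XXXXX
iteration 3: __XX________XXX_____
iteration 4: XX__XXXXXXXX___XXXXX  (repeats iteration 2; period 2)
iteration 5: __XX________XXX_____

__XX________XXX_____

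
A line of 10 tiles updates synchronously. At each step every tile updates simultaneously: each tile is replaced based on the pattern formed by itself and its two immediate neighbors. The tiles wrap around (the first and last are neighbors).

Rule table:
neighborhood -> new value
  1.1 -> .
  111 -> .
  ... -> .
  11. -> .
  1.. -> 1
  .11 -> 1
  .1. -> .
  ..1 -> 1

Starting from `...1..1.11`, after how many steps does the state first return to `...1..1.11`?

1.1.11..1.
....1.11..
...1..1.1.
..1.11...1
11..1.1.1.
1.11......
..1.1....1
11...1..1.
1.1.1.11..
......1.11
1....1..1.
.1..1.11..
1.11..1.1.
..1.11....
.1..1.1...
1.11...1..
..1.1.1.11
11......1.
1.1....1..
...1..1.11

20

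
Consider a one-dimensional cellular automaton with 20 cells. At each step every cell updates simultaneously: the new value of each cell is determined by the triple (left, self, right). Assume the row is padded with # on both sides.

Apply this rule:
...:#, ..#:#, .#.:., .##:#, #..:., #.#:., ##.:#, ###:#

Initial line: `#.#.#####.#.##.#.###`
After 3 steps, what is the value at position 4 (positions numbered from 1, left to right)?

#...#####...##...###
#.#######.####.#####
#.#######.####.#####
position 4 holds #

#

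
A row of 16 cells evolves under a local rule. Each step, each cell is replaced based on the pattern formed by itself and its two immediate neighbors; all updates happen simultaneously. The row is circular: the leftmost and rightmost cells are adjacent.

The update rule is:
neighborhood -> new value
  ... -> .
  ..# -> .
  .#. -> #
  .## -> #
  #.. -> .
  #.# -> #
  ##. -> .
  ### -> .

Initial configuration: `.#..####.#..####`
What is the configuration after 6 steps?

#...#...#...#...

step 1: ##..#...##..#...
step 2: #...#...#...#...
step 3: #...#...#...#...  (fixed point — unchanged through step 6)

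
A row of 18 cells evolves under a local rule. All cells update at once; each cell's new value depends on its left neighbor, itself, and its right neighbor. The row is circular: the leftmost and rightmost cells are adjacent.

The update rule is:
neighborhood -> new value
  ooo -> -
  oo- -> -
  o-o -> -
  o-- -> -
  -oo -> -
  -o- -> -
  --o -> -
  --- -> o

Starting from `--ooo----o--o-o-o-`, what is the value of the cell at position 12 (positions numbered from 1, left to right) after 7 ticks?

o-----oo----------
--ooo----oooooooo-
o-----oo----------  (repeats tick 1; period 2)
tick 7: o-----oo----------
position 12 holds -

-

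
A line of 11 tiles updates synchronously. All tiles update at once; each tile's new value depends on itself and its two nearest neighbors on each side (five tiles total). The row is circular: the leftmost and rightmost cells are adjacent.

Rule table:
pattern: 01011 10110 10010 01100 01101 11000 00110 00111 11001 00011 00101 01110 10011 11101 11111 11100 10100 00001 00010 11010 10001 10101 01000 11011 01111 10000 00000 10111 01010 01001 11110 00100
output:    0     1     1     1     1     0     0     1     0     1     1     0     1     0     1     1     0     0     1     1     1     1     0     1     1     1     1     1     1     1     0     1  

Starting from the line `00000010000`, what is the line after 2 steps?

11001111111

11110110111
11001111111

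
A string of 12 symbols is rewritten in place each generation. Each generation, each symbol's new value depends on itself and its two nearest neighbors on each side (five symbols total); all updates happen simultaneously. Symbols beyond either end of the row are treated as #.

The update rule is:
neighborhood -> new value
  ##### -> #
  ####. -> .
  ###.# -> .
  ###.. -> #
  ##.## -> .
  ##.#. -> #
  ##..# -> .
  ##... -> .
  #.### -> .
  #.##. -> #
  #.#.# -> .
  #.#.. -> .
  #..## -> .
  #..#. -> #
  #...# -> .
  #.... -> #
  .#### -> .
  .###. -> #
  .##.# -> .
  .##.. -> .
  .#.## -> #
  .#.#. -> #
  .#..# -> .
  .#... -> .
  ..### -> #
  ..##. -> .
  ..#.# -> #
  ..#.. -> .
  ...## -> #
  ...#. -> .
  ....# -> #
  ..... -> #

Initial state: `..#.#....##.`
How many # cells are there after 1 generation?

.###..###...
count of #: 6

6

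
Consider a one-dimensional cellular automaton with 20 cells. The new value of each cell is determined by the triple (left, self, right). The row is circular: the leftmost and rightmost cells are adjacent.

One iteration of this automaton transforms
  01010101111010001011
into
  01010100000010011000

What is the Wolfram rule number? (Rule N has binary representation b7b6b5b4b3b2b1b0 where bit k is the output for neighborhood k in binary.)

6

position 8: 111 → 0  (bit 7 = 0)
position 10: 110 → 0  (bit 6 = 0)
position 0: 101 → 0  (bit 5 = 0)
position 13: 100 → 0  (bit 4 = 0)
position 7: 011 → 0  (bit 3 = 0)
position 1: 010 → 1  (bit 2 = 1)
position 15: 001 → 1  (bit 1 = 1)
position 14: 000 → 0  (bit 0 = 0)
bits b7..b0 = 00000110 = 6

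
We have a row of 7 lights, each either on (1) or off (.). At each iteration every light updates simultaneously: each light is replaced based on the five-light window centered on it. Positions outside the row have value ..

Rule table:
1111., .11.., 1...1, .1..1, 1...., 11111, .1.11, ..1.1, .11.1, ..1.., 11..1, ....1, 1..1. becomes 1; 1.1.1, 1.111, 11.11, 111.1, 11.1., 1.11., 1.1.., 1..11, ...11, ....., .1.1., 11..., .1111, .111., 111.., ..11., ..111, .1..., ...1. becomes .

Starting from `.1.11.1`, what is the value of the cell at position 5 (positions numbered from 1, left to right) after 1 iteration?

1

iteration 1: .11.1..
position 5 holds 1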